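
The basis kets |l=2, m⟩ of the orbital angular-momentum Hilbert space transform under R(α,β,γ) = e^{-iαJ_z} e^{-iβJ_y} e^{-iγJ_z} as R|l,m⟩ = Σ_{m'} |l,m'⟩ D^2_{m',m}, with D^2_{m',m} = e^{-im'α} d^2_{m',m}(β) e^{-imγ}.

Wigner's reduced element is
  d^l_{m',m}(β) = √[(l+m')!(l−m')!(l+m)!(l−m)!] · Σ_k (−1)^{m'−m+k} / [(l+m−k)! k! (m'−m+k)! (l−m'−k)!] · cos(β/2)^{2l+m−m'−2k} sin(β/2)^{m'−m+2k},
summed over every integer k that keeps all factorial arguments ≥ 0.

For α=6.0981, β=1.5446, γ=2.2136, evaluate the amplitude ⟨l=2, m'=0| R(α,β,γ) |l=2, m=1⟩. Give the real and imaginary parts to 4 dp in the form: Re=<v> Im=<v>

Re=-0.0192 Im=-0.0257

First d^2_{0,1}(β=1.5446), then the phase factors e^{-i(0)α} and e^{-i(1)γ}:
Half-angle: c=0.716308, s=0.697785. N=√(2·2·6·1)=4.898979
k∈{1,2} keeps every argument non-negative
  k=1: (−1)^0·4.8990/(2)·0.7163^3·0.6978^1 = +0.628197
  k=2: (−1)^1·4.8990/(2)·0.7163^1·0.6978^3 = -0.596128
d^2_{0,1}(1.5446) = +0.628197 -0.596128 = +0.032069
D = (+1.000000+0.000000i)·(+0.032069)·(-0.599442-0.800418i) = -0.019224-0.025669i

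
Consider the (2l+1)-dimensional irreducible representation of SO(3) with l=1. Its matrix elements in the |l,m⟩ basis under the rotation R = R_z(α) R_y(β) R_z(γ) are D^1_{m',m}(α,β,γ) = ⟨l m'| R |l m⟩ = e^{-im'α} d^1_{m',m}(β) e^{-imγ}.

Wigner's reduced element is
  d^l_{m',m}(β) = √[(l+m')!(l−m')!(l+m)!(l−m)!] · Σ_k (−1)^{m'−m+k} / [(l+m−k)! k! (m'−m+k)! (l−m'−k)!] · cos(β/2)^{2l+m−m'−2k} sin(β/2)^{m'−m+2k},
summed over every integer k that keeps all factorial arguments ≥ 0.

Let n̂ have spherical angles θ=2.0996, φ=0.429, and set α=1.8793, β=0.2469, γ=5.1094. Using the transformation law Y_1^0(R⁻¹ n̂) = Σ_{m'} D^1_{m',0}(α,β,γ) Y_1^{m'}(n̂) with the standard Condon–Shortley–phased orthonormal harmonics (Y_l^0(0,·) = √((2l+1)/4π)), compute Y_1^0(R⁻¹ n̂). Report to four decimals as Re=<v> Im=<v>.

Re=-0.2266 Im=0.0000

Need the full column D^1_{m',0} for m'=−1..1 at α=1.8793, β=0.2469, γ=5.1094.
cos(β/2)=0.992390, sin(β/2)=0.123137
d^1_{-1,0}: single k=1 term ⇒ +0.172816;  D = -0.052473+0.164657i
d^1_{0,0}: k∈[0..1] ⇒ +0.984837 -0.015163 = +0.969675;  D = +0.969675+0.000000i
d^1_{1,0}: single k=0 term ⇒ -0.172816;  D = +0.052473+0.164657i
Y_1^{m'}(θ=2.0996,φ=0.429) and Σ D·Y over m':
  (-0.0525+0.1647i)·(+0.2713-0.1241i)  (+0.9697+0.0000i)·(-0.2465+0.0000i)  (+0.0525+0.1647i)·(-0.2713-0.1241i)
Y_1^0(R⁻¹ n̂) = -0.226632+0.000000i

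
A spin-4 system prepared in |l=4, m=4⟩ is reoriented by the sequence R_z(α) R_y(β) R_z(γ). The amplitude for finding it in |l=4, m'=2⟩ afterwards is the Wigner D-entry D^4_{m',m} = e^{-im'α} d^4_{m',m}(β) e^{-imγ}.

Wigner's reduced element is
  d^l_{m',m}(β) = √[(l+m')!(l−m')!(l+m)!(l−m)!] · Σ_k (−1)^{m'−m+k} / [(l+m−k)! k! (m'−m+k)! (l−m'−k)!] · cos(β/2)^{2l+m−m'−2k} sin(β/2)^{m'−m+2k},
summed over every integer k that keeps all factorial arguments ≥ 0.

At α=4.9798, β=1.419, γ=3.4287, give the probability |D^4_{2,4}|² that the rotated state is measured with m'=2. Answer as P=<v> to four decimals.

P=0.1834

Split into d^4_{2,4}(β=1.419) × two z-phases.
Half-angle: c=0.758688, s=0.651455. N=√(720·2·40320·1)=7619.763776
The bounds max(0,m−m')=2 and min(l+m,l−m')=2 give 1 term
  k=2: (−1)^0·7619.7638/(1440)·0.7587^6·0.6515^2 = +0.428278
d^4_{2,4}(1.419) = +0.428278
|D^4_{2,4}|² = |d^4_{2,4}(β)|² = (+0.428278)² = 0.183422 (the z-rotation phases have unit modulus)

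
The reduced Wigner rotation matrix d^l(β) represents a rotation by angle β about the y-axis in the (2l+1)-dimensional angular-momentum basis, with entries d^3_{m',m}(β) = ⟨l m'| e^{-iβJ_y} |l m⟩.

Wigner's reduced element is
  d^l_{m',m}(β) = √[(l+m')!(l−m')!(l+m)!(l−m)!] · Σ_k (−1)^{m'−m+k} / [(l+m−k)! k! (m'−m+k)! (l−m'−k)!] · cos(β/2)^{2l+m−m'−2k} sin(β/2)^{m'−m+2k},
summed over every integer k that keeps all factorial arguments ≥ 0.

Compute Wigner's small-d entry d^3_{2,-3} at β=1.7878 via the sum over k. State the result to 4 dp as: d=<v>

d=-0.4416

d^3_{2,-3}(β=1.7878) via Wigner's sum:
With c≡cos(β/2)=0.626377 and s≡sin(β/2)=0.779521, N=[120·1·1·720]^{1/2}=293.938769
The bounds max(0,m−m')=0 and min(l+m,l−m')=0 give 1 term
  k=0: (−1)^5·293.9388/(120)·0.6264^1·0.7795^5 = -0.441620
d^3_{2,-3}(1.7878) = -0.441620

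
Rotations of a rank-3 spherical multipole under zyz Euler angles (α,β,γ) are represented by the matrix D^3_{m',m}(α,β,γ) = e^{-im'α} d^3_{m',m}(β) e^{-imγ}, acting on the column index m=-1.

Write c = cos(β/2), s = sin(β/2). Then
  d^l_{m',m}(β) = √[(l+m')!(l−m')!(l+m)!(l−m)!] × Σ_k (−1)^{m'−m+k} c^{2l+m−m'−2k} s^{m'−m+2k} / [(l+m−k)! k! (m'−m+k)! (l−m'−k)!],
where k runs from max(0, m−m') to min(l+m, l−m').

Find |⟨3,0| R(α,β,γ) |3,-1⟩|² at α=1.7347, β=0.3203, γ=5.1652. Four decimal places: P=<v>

Split into d^3_{0,-1}(β=0.3203) × two z-phases.
With c≡cos(β/2)=0.987203 and s≡sin(β/2)=0.159466, N=[6·6·2·24]^{1/2}=41.569219
The bounds max(0,m−m')=0 and min(l+m,l−m')=2 give 3 terms
  k=0: (−1)^1·41.5692/(12)·0.9872^5·0.1595^1 = -0.517956
  k=1: (−1)^2·41.5692/(4)·0.9872^3·0.1595^3 = +0.040545
  k=2: (−1)^3·41.5692/(12)·0.9872^1·0.1595^5 = -0.000353
d^3_{0,-1}(0.3203) = -0.517956 +0.040545 -0.000353 = -0.477763
|D^3_{0,-1}|² = |d^3_{0,-1}(β)|² = (-0.477763)² = 0.228258 (the z-rotation phases have unit modulus)

P=0.2283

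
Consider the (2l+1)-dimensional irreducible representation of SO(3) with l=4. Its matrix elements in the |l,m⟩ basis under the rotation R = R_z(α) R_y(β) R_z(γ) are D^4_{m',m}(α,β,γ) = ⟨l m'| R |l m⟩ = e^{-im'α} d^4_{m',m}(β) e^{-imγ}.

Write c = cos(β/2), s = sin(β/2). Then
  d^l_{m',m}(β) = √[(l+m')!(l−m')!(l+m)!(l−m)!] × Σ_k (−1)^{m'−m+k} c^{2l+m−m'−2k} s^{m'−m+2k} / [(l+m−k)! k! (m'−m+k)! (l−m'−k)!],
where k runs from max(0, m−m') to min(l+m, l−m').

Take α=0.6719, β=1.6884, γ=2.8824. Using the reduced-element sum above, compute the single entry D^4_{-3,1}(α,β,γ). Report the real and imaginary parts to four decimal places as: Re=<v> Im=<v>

D^4_{-3,1}(0.6719,1.6884,2.8824) = e^{-i·-3·0.6719}·d^4_{-3,1}(1.6884)·e^{-i·1·2.8824}. Compute d first:
With c≡cos(β/2)=0.664329 and s≡sin(β/2)=0.747440, N=[1·5040·120·6]^{1/2}=1904.940944
Admissible k: 4..5 (factorial args all ≥0)
  k=4: (−1)^0·1904.9409/(144)·0.6643^4·0.7474^4 = +0.804189
  k=5: (−1)^1·1904.9409/(240)·0.6643^2·0.7474^6 = -0.610794
d^4_{-3,1}(1.6884) = +0.804189 -0.610794 = +0.193395
Attach z-rotation phases: D = e^{-i(-3)(0.6719)}·(+0.193395)·e^{-i(1)(2.8824)} = +0.125193-0.147405i

Re=0.1252 Im=-0.1474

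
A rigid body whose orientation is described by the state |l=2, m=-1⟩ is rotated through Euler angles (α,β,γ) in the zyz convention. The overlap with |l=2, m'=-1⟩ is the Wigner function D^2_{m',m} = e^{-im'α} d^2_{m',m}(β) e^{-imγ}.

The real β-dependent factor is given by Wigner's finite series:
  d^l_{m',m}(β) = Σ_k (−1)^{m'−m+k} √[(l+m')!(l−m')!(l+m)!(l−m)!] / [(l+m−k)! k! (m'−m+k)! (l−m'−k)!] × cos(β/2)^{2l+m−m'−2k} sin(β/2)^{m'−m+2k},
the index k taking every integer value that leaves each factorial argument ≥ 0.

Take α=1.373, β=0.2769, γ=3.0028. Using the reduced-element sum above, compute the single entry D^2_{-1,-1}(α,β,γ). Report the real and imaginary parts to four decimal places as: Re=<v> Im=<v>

First d^2_{-1,-1}(β=0.2769), then the phase factors e^{-i(-1)α} and e^{-i(-1)γ}:
c=cos(0.2769/2)=0.990431, s=sin(0.2769/2)=0.138008; N=√[1·6·1·6]=6.000000
k: max(0,(-1)−(-1))=0 … min(2+(-1),2−(-1))=1
  k=0: (−1)^0·6.0000/(6)·0.9904^4·0.1380^0 = +0.962270
  k=1: (−1)^1·6.0000/(2)·0.9904^2·0.1380^2 = -0.056050
d^2_{-1,-1}(0.2769) = +0.962270 -0.056050 = +0.906220
Attach z-rotation phases: D = e^{-i(-1)(1.373)}·(+0.906220)·e^{-i(-1)(3.0028)} = -0.299297-0.855369i

Re=-0.2993 Im=-0.8554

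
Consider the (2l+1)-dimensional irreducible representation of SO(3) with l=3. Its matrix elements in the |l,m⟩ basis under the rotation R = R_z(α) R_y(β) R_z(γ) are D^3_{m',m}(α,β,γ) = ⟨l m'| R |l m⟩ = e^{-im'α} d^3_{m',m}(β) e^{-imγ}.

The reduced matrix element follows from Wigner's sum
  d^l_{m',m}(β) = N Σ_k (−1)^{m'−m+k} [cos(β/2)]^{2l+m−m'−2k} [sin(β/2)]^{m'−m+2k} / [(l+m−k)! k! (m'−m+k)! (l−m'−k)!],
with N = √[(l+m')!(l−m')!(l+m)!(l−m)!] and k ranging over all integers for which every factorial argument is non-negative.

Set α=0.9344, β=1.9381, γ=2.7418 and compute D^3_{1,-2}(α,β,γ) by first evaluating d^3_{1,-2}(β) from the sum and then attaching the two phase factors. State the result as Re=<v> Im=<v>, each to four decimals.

First d^3_{1,-2}(β=1.9381), then the phase factors e^{-i(1)α} and e^{-i(-2)γ}:
With c≡cos(β/2)=0.566083 and s≡sin(β/2)=0.824348, N=[24·2·1·120]^{1/2}=75.894664
k∈{0,1} keeps every argument non-negative
  k=0: (−1)^3·75.8947/(12)·0.5661^3·0.8243^3 = -0.642691
  k=1: (−1)^4·75.8947/(24)·0.5661^1·0.8243^5 = +0.681450
d^3_{1,-2}(1.9381) = -0.642691 +0.681450 = +0.038758
Attach z-rotation phases: D = e^{-i(1)(0.9344)}·(+0.038758)·e^{-i(-2)(2.7418)} = -0.006297-0.038243i

Re=-0.0063 Im=-0.0382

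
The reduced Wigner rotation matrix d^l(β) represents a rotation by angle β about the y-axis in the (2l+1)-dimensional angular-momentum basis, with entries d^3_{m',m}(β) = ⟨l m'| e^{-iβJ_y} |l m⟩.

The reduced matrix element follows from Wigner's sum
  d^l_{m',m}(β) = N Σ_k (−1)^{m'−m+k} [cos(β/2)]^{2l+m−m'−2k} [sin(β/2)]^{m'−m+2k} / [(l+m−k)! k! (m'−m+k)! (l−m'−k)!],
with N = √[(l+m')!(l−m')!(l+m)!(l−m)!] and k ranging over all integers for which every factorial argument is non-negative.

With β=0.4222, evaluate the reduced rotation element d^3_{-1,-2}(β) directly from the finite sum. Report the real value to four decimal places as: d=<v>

d=-0.5379

d^3_{-1,-2}(β=0.4222) via Wigner's sum:
With c≡cos(β/2)=0.977801 and s≡sin(β/2)=0.209536, N=[2·24·1·120]^{1/2}=75.894664
k: max(0,(-2)−(-1))=0 … min(3+(-2),3−(-1))=1
  k=0: (−1)^1·75.8947/(24)·0.9778^5·0.2095^1 = -0.592257
  k=1: (−1)^2·75.8947/(12)·0.9778^3·0.2095^3 = +0.054394
d^3_{-1,-2}(0.4222) = -0.592257 +0.054394 = -0.537863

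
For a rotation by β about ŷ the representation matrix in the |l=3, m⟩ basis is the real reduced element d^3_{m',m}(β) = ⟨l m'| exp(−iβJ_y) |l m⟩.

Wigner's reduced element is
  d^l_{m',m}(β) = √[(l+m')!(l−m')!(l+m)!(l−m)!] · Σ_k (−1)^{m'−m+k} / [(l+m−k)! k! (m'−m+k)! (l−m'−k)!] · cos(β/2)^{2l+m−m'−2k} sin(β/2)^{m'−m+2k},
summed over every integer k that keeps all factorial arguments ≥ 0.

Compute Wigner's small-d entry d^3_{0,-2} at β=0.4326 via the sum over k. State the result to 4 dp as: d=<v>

d^3_{0,-2}(β=0.4326) via Wigner's sum:
With c≡cos(β/2)=0.976698 and s≡sin(β/2)=0.214617, N=[6·6·1·120]^{1/2}=65.726707
The bounds max(0,m−m')=0 and min(l+m,l−m')=1 give 2 terms
  k=0: (−1)^2·65.7267/(12)·0.9767^4·0.2146^2 = +0.229579
  k=1: (−1)^3·65.7267/(12)·0.9767^2·0.2146^4 = -0.011085
d^3_{0,-2}(0.4326) = +0.229579 -0.011085 = +0.218494

d=0.2185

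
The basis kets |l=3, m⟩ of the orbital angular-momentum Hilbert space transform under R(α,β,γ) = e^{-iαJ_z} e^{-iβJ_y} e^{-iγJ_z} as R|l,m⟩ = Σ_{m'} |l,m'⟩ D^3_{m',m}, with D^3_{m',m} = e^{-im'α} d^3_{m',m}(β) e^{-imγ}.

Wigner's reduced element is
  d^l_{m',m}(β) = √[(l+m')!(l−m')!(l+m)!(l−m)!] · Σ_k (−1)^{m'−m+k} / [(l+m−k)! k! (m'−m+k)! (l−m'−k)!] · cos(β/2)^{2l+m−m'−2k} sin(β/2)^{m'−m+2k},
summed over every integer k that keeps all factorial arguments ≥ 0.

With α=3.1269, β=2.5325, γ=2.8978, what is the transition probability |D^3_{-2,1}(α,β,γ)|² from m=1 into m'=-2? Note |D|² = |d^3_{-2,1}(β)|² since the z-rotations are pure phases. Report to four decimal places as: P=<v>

D^3_{-2,1}(3.1269,2.5325,2.8978) = e^{-i·-2·3.1269}·d^3_{-2,1}(2.5325)·e^{-i·1·2.8978}. Compute d first:
c=cos(2.5325/2)=0.299860, s=sin(2.5325/2)=0.953983; N=√[1·120·24·2]=75.894664
k∈{3,4} keeps every argument non-negative
  k=3: (−1)^0·75.8947/(12)·0.2999^3·0.9540^3 = +0.148050
  k=4: (−1)^1·75.8947/(24)·0.2999^1·0.9540^5 = -0.749243
d^3_{-2,1}(2.5325) = +0.148050 -0.749243 = -0.601192
|D^3_{-2,1}|² = |d^3_{-2,1}(β)|² = (-0.601192)² = 0.361432 (the z-rotation phases have unit modulus)

P=0.3614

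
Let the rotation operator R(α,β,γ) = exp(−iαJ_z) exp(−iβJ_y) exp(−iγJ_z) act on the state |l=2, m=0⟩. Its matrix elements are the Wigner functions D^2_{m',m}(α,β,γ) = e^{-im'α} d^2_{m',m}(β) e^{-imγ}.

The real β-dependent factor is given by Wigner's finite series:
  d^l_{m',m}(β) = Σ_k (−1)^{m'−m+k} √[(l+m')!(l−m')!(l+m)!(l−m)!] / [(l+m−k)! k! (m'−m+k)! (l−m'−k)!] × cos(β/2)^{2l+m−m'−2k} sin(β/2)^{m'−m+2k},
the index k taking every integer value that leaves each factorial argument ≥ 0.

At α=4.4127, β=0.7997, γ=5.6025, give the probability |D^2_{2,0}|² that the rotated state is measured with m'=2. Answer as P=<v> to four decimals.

P=0.0992

Split into d^2_{2,0}(β=0.7997) × two z-phases.
With c≡cos(β/2)=0.921119 and s≡sin(β/2)=0.389280, N=[24·1·2·2]^{1/2}=9.797959
k: max(0,(0)−(2))=0 … min(2+(0),2−(2))=0
  k=0: (−1)^2·9.7980/(4)·0.9211^2·0.3893^2 = +0.314943
d^2_{2,0}(0.7997) = +0.314943
|D^2_{2,0}|² = |d^2_{2,0}(β)|² = (+0.314943)² = 0.099189 (the z-rotation phases have unit modulus)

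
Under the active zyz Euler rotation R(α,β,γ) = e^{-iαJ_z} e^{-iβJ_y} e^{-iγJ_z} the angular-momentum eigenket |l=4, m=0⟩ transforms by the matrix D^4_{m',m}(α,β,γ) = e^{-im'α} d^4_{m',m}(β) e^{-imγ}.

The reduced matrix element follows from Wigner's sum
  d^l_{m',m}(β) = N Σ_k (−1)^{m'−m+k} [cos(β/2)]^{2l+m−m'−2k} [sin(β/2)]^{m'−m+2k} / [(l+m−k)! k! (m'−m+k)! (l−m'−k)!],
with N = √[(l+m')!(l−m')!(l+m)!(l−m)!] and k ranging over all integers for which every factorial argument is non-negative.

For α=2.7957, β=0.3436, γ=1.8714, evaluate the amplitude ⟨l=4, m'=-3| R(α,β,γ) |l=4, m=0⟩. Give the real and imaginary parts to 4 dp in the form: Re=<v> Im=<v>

D^4_{-3,0}(2.7957,0.3436,1.8714) = e^{-i·-3·2.7957}·d^4_{-3,0}(0.3436)·e^{-i·0·1.8714}. Compute d first:
Half-angle: c=0.985279, s=0.170956. N=√(1·5040·24·24)=1703.830978
Admissible k: 3..4 (factorial args all ≥0)
  k=3: (−1)^0·1703.8310/(144)·0.9853^5·0.1710^3 = +0.054893
  k=4: (−1)^1·1703.8310/(144)·0.9853^3·0.1710^5 = -0.001653
d^4_{-3,0}(0.3436) = +0.054893 -0.001653 = +0.053240
D = (-0.508221+0.861226i)·(+0.053240)·(+1.000000+0.000000i) = -0.027058+0.045852i

Re=-0.0271 Im=0.0459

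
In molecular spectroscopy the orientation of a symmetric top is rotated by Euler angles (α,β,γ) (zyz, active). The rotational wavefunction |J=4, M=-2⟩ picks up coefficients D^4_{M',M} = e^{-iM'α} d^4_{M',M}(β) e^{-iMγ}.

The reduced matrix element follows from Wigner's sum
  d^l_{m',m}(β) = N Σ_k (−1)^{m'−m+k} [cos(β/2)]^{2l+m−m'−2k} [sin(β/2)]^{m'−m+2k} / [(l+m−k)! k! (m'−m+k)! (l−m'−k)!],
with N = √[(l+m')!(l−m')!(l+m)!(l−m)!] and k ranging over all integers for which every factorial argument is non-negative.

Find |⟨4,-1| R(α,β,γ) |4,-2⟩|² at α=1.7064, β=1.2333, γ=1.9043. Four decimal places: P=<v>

P=0.1567

Split into d^4_{-1,-2}(β=1.2333) × two z-phases.
With c≡cos(β/2)=0.815820 and s≡sin(β/2)=0.578305, N=[6·120·2·720]^{1/2}=1018.233765
The bounds max(0,m−m')=0 and min(l+m,l−m')=2 give 3 terms
  k=0: (−1)^1·1018.2338/(240)·0.8158^7·0.5783^1 = -0.590140
  k=1: (−1)^2·1018.2338/(48)·0.8158^5·0.5783^3 = +1.482691
  k=2: (−1)^3·1018.2338/(72)·0.8158^3·0.5783^5 = -0.496689
d^4_{-1,-2}(1.2333) = -0.590140 +1.482691 -0.496689 = +0.395862
|D^4_{-1,-2}|² = |d^4_{-1,-2}(β)|² = (+0.395862)² = 0.156706 (the z-rotation phases have unit modulus)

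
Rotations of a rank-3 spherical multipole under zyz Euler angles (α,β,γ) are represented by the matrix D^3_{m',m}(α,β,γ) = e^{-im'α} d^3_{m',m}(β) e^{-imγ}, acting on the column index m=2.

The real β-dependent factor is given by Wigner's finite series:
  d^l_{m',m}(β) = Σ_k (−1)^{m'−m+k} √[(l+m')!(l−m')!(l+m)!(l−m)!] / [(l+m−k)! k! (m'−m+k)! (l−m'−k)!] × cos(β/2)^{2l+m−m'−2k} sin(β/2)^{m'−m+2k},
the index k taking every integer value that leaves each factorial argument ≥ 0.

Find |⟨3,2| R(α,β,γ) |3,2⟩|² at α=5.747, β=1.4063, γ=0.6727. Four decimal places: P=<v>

First d^3_{2,2}(β=1.4063), then the phase factors e^{-i(2)α} and e^{-i(2)γ}:
c=cos(1.4063/2)=0.762809, s=sin(1.4063/2)=0.646624; N=√[120·1·120·1]=120.000000
k∈{0,1} keeps every argument non-negative
  k=0: (−1)^0·120.0000/(120)·0.7628^6·0.6466^0 = +0.197013
  k=1: (−1)^1·120.0000/(24)·0.7628^4·0.6466^2 = -0.707843
d^3_{2,2}(1.4063) = +0.197013 -0.707843 = -0.510830
|D^3_{2,2}|² = |d^3_{2,2}(β)|² = (-0.510830)² = 0.260947 (the z-rotation phases have unit modulus)

P=0.2609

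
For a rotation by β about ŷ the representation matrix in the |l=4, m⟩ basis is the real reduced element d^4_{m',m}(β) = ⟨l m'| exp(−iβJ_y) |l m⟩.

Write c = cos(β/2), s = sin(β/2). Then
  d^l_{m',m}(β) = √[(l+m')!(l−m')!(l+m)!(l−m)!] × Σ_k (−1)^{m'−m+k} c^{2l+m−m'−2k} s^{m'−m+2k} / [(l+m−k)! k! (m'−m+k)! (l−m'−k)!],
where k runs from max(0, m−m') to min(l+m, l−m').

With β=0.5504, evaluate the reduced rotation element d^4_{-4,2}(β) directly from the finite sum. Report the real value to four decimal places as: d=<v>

d=0.0020

d^4_{-4,2}(β=0.5504) via Wigner's sum:
With c≡cos(β/2)=0.962371 and s≡sin(β/2)=0.271739, N=[1·40320·720·2]^{1/2}=7619.763776
The bounds max(0,m−m')=6 and min(l+m,l−m')=6 give 1 term
  k=6: (−1)^0·7619.7638/(1440)·0.9624^2·0.2717^6 = +0.001973
d^4_{-4,2}(0.5504) = +0.001973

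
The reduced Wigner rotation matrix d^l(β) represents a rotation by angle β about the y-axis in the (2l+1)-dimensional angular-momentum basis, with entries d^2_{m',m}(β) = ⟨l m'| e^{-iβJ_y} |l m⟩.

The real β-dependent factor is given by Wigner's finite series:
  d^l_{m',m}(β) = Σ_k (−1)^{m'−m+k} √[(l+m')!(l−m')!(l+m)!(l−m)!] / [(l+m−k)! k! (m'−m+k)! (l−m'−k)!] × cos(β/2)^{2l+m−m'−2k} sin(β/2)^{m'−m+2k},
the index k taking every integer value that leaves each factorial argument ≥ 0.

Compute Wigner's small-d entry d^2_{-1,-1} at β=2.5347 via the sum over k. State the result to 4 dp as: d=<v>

d=-0.2360

d^2_{-1,-1}(β=2.5347) via Wigner's sum:
With c≡cos(β/2)=0.298811 and s≡sin(β/2)=0.954312, N=[1·6·1·6]^{1/2}=6.000000
k: max(0,(-1)−(-1))=0 … min(2+(-1),2−(-1))=1
  k=0: (−1)^0·6.0000/(6)·0.2988^4·0.9543^0 = +0.007972
  k=1: (−1)^1·6.0000/(2)·0.2988^2·0.9543^2 = -0.243947
d^2_{-1,-1}(2.5347) = +0.007972 -0.243947 = -0.235974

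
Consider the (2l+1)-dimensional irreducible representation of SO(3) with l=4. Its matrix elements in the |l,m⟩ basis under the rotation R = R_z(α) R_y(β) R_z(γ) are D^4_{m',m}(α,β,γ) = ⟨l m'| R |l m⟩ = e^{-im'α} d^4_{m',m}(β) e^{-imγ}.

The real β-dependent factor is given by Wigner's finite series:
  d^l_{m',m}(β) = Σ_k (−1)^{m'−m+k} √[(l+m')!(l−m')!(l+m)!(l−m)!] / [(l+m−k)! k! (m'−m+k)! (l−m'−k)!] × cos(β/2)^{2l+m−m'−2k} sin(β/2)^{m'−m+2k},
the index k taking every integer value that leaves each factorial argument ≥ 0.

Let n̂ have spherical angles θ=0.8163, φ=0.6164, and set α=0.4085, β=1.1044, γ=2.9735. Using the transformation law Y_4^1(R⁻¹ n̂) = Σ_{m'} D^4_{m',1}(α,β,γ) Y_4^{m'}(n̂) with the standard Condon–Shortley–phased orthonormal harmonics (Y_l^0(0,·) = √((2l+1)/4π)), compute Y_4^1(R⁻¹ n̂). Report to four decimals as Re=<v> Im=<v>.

Re=-0.4533 Im=0.1445

Need the full column D^4_{m',1} for m'=−4..4 at α=0.4085, β=1.1044, γ=2.9735.
cos(β/2)=0.851373, sin(β/2)=0.524562
d^4_{-4,1}: single k=5 term ⇒ +0.183415;  D = +0.042046-0.178531i
d^4_{-3,1}: k∈[4..5] ⇒ +0.526239 -0.119864 = +0.406376;  D = -0.071635-0.400012i
d^4_{-2,1}: k∈[3..5] ⇒ +0.913067 -0.519933 +0.039476 = +0.432610;  D = -0.239140-0.360504i
d^4_{-1,1}: k∈[2..5] ⇒ +1.047878 -1.193399 +0.226521 -0.005733 = +0.075268;  D = -0.063099-0.041034i
d^4_{0,1}: k∈[1..4] ⇒ +0.760587 -1.732422 +0.657669 -0.041611 = -0.355777;  D = +0.350763+0.059522i
d^4_{1,1}: k∈[0..3] ⇒ +0.276031 -1.571817 +1.193399 -0.151014 = -0.253402;  D = +0.246114-0.060335i
d^4_{2,1}: k∈[0..2] ⇒ -0.721556 +1.369600 -0.346622 = +0.301422;  D = -0.240156+0.182154i
d^4_{3,1}: k∈[0..1] ⇒ +0.831727 -0.526239 = +0.305488;  D = -0.150035+0.266106i
d^4_{4,1}: single k=0 term ⇒ -0.483149;  D = +0.050584-0.480494i
Y_4^{m'}(θ=0.8163,φ=0.6164) and Σ D·Y over m':
  (+0.0420-0.1785i)·(-0.0973-0.0780i)  (-0.0716-0.4000i)·(-0.0911-0.3188i)  (-0.2391-0.3605i)·(+0.1345-0.3826i)  (-0.0631-0.0410i)·(+0.0547-0.0387i)  (+0.3508+0.0595i)·(-0.3566+0.0000i)  (+0.2461-0.0603i)·(-0.0547-0.0387i)  (-0.2402+0.1822i)·(+0.1345+0.3826i)  (-0.1500+0.2661i)·(+0.0911-0.3188i)  (+0.0506-0.4805i)·(-0.0973+0.0780i)
Y_4^1(R⁻¹ n̂) = -0.453312+0.144533i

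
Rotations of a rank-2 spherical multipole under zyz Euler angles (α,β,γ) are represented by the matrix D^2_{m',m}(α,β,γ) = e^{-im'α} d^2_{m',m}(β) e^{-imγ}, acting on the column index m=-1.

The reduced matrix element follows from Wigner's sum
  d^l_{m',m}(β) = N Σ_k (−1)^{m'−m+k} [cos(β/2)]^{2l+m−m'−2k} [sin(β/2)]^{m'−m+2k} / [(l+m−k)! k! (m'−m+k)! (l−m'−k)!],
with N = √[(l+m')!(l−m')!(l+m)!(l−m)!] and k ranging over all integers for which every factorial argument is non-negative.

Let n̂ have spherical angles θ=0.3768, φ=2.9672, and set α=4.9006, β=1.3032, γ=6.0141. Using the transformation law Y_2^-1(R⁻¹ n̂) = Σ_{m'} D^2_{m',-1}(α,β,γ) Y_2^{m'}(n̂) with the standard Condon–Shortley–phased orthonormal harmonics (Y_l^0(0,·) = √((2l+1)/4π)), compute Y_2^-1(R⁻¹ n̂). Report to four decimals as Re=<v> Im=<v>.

Re=-0.0747 Im=0.0537

Need the full column D^2_{m',-1} for m'=−2..2 at α=4.9006, β=1.3032, γ=6.0141.
cos(β/2)=0.795114, sin(β/2)=0.606459
d^2_{-2,-1}: single k=1 term ⇒ +0.609706;  D = -0.606197-0.065318i
d^2_{-1,-1}: k∈[0..1] ⇒ +0.399686 -0.697564 = -0.297878;  D = +0.024064+0.296905i
d^2_{0,-1}: k∈[0..1] ⇒ -0.746735 +0.434421 = -0.312314;  D = -0.301075+0.083029i
d^2_{1,-1}: k∈[0..1] ⇒ +0.697564 -0.135272 = +0.562292;  D = +0.248265+0.504516i
d^2_{2,-1}: single k=0 term ⇒ -0.354703;  D = +0.283335-0.213391i
Y_2^{m'}(θ=0.3768,φ=2.9672) and Σ D·Y over m':
  (-0.6062-0.0653i)·(+0.0491+0.0179i)  (+0.0241+0.2969i)·(-0.2603-0.0459i)  (-0.3011+0.0830i)·(+0.5027+0.0000i)  (+0.2483+0.5045i)·(+0.2603-0.0459i)  (+0.2833-0.2134i)·(+0.0491-0.0179i)
Y_2^-1(R⁻¹ n̂) = -0.074745+0.053695i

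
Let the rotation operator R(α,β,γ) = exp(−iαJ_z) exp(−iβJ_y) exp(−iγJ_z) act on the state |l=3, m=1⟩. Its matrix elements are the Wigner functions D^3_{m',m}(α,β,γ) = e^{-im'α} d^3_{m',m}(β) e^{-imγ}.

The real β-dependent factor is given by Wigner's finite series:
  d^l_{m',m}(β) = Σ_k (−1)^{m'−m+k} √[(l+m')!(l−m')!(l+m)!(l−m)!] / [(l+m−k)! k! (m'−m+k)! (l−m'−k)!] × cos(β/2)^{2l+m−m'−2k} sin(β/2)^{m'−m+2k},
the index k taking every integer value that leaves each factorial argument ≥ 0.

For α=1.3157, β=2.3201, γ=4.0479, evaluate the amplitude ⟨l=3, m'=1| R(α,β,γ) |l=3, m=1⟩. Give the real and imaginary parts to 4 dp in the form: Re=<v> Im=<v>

D^3_{1,1}(1.3157,2.3201,4.0479) = e^{-i·1·1.3157}·d^3_{1,1}(2.3201)·e^{-i·1·4.0479}. Compute d first:
c=cos(2.3201/2)=0.399294, s=sin(2.3201/2)=0.916823; N=√[24·2·24·2]=48.000000
The bounds max(0,m−m')=0 and min(l+m,l−m')=2 give 3 terms
  k=0: (−1)^0·48.0000/(48)·0.3993^6·0.9168^0 = +0.004053
  k=1: (−1)^1·48.0000/(6)·0.3993^4·0.9168^2 = -0.170935
  k=2: (−1)^2·48.0000/(8)·0.3993^2·0.9168^4 = +0.675894
d^3_{1,1}(2.3201) = +0.004053 -0.170935 +0.675894 = +0.509011
Attach z-rotation phases: D = e^{-i(1)(1.3157)}·(+0.509011)·e^{-i(1)(4.0479)} = +0.308537+0.404842i

Re=0.3085 Im=0.4048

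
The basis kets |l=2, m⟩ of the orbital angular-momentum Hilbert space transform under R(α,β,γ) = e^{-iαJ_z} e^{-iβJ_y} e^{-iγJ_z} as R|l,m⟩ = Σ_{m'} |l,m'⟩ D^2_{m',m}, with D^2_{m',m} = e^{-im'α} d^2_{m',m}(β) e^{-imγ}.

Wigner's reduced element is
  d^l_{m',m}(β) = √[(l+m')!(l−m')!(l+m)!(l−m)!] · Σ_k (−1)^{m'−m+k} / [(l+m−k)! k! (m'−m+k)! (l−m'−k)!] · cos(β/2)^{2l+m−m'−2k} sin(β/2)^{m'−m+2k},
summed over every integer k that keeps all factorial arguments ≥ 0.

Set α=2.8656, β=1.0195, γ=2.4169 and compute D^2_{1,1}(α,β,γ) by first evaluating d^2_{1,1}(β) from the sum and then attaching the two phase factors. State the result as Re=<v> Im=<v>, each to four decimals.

First d^2_{1,1}(β=1.0195), then the phase factors e^{-i(1)α} and e^{-i(1)γ}:
c=cos(1.0195/2)=0.872867, s=sin(1.0195/2)=0.487959; N=√[6·1·6·1]=6.000000
Admissible k: 0..1 (factorial args all ≥0)
  k=0: (−1)^0·6.0000/(6)·0.8729^4·0.4880^0 = +0.580485
  k=1: (−1)^1·6.0000/(2)·0.8729^2·0.4880^2 = -0.544232
d^2_{1,1}(1.0195) = +0.580485 -0.544232 = +0.036254
Phases: e^{-i·(1)·2.8656}=-0.962155-0.272502i, e^{-i·(1)·2.4169}=-0.748703-0.662905i ⇒ D=+0.019567+0.030520i

Re=0.0196 Im=0.0305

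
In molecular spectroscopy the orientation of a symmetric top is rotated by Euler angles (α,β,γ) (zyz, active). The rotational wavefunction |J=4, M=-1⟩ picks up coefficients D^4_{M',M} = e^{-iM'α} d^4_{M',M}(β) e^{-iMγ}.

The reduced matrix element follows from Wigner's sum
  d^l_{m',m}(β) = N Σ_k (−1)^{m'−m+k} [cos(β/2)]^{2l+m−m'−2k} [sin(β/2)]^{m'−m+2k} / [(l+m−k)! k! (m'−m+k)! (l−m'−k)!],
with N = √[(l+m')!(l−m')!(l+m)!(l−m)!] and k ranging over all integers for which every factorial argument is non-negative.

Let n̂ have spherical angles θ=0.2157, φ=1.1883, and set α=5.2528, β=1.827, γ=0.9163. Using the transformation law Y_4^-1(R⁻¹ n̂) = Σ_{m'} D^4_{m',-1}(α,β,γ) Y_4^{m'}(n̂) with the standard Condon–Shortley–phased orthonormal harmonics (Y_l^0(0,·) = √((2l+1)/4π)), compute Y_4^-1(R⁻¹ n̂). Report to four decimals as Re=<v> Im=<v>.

Re=-0.1501 Im=-0.2959

Need the full column D^4_{m',-1} for m'=−4..4 at α=5.2528, β=1.827, γ=0.9163.
cos(β/2)=0.610979, sin(β/2)=0.791647
d^4_{-4,-1}: single k=3 term ⇒ +0.316096;  D = -0.315456+0.020105i
d^4_{-3,-1}: k∈[2..3] ⇒ +0.258756 -0.724019 = -0.465263;  D = +0.264264+0.382928i
d^4_{-2,-1}: k∈[1..3] ⇒ +0.106746 -0.896048 +1.002885 = +0.213582;  D = +0.088322-0.194465i
d^4_{-1,-1}: k∈[0..3] ⇒ +0.019418 -0.489002 +1.641920 -0.918844 = +0.253492;  D = +0.251844-0.028857i
d^4_{0,-1}: k∈[0..3] ⇒ -0.112520 +1.133421 -1.902841 +0.532430 = -0.349509;  D = -0.212767-0.277285i
d^4_{1,-1}: k∈[0..3] ⇒ +0.326002 -1.641920 +1.378266 -0.154260 = -0.091912;  D = +0.033741-0.085495i
d^4_{2,-1}: k∈[0..2] ⇒ -0.597366 +1.504328 -0.505107 = +0.401855;  D = -0.396429+0.065816i
d^4_{3,-1}: k∈[0..1] ⇒ +0.724019 -0.729310 = -0.005291;  D = +0.003428+0.004030i
d^4_{4,-1}: single k=0 term ⇒ -0.530677;  D = -0.169677+0.502820i
Y_4^{m'}(θ=0.2157,φ=1.1883) and Σ D·Y over m':
  (-0.3155+0.0201i)·(+0.0000+0.0009i)  (+0.2643+0.3829i)·(-0.0109+0.0049i)  (+0.0883-0.1945i)·(-0.0628-0.0603i)  (+0.2518-0.0289i)·(+0.1358-0.3376i)  (-0.2128-0.2773i)·(+0.6602+0.0000i)  (+0.0337-0.0855i)·(-0.1358-0.3376i)  (-0.3964+0.0658i)·(-0.0628+0.0603i)  (+0.0034+0.0040i)·(+0.0109+0.0049i)  (-0.1697+0.5028i)·(+0.0000-0.0009i)
Y_4^-1(R⁻¹ n̂) = -0.150126-0.295873i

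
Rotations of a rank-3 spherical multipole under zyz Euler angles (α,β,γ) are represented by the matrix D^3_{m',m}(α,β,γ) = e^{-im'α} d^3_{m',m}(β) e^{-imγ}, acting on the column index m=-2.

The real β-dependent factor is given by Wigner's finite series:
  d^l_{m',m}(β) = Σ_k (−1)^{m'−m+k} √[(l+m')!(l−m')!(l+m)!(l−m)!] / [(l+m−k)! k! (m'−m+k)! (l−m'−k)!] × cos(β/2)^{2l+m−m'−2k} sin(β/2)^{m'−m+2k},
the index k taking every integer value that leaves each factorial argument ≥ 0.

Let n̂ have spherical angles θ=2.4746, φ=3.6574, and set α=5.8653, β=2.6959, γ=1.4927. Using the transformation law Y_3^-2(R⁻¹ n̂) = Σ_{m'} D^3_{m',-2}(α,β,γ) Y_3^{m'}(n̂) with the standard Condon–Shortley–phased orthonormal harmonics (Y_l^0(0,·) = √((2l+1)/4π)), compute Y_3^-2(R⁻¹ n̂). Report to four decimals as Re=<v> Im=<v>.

Re=-0.1709 Im=-0.3529

Need the full column D^3_{m',-2} for m'=−3..3 at α=5.8653, β=2.6959, γ=1.4927.
cos(β/2)=0.221006, sin(β/2)=0.975272
d^3_{-3,-2}: single k=1 term ⇒ +0.001260;  D = -0.000202+0.001243i
d^3_{-2,-2}: k∈[0..1] ⇒ +0.000117 -0.011346 = -0.011229;  D = +0.006143-0.009400i
d^3_{-1,-2}: k∈[0..1] ⇒ -0.001626 +0.063332 = +0.061706;  D = -0.051814+0.033510i
d^3_{0,-2}: k∈[0..1] ⇒ +0.012429 -0.242033 = -0.229604;  D = +0.226809-0.035717i
d^3_{1,-2}: k∈[0..1] ⇒ -0.063332 +0.616644 = +0.553312;  D = -0.534474-0.143151i
d^3_{2,-2}: k∈[0..1] ⇒ +0.220945 -0.860509 = -0.639564;  D = +0.497477+0.401944i
d^3_{3,-2}: single k=0 term ⇒ -0.477650;  D = +0.217740+0.425135i
Y_3^{m'}(θ=2.4746,φ=3.6574) and Σ D·Y over m':
  (-0.0002+0.0012i)·(-0.0023+0.0987i)  (+0.0061-0.0094i)·(-0.1578+0.2637i)  (-0.0518+0.0335i)·(-0.3629+0.2058i)  (+0.2268-0.0357i)·(-0.0254+0.0000i)  (-0.5345-0.1432i)·(+0.3629+0.2058i)  (+0.4975+0.4019i)·(-0.1578-0.2637i)  (+0.2177+0.4251i)·(+0.0023+0.0987i)
Y_3^-2(R⁻¹ n̂) = -0.170930-0.352867i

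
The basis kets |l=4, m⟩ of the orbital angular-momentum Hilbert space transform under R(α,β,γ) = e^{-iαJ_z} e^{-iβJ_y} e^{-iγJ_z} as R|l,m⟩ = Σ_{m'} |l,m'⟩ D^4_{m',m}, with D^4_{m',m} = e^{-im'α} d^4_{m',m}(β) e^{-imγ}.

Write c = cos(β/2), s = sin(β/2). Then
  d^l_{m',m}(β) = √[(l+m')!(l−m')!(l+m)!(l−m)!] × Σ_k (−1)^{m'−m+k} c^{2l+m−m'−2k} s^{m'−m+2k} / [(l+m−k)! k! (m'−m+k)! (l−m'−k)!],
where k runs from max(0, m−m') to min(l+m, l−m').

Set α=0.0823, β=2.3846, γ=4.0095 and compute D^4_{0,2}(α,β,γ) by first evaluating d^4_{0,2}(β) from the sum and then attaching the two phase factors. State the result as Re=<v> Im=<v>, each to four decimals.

Split into d^4_{0,2}(β=2.3846) × two z-phases.
Half-angle: c=0.369524, s=0.929221. N=√(24·24·720·2)=910.735966
k: max(0,(2)−(0))=2 … min(4+(2),4−(0))=4
  k=2: (−1)^0·910.7360/(96)·0.3695^6·0.9292^2 = +0.020855
  k=3: (−1)^1·910.7360/(36)·0.3695^4·0.9292^4 = -0.351670
  k=4: (−1)^2·910.7360/(96)·0.3695^2·0.9292^6 = +0.833913
d^4_{0,2}(2.3846) = +0.020855 -0.351670 +0.833913 = +0.503098
Phases: e^{-i·(0)·0.0823}=+1.000000+0.000000i, e^{-i·(2)·4.0095}=-0.164270-0.986415i ⇒ D=-0.082644-0.496263i

Re=-0.0826 Im=-0.4963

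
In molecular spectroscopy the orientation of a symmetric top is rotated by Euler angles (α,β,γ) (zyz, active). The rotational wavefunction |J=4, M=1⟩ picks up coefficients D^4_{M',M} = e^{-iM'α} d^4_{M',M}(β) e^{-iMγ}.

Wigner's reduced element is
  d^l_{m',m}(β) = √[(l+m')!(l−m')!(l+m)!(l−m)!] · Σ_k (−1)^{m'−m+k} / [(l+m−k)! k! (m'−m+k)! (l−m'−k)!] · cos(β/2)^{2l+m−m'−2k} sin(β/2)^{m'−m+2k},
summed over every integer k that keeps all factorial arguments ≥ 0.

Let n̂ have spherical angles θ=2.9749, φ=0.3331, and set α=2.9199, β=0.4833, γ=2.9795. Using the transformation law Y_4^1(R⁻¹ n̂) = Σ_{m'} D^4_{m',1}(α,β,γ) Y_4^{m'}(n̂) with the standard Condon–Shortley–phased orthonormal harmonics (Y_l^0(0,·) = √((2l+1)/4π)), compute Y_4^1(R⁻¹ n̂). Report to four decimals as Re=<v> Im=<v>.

Need the full column D^4_{m',1} for m'=−4..4 at α=2.9199, β=0.4833, γ=2.9795.
cos(β/2)=0.970944, sin(β/2)=0.239305
d^4_{-4,1}: single k=5 term ⇒ +0.005376;  D = -0.004025+0.003564i
d^4_{-3,1}: k∈[4..5] ⇒ +0.038557 -0.001405 = +0.037152;  D = +0.032550-0.017909i
d^4_{-2,1}: k∈[3..5] ⇒ +0.167241 -0.015239 +0.000185 = +0.152187;  D = -0.146206+0.042247i
d^4_{-1,1}: k∈[2..5] ⇒ +0.479811 -0.087439 +0.002656 -0.000011 = +0.395016;  D = +0.394315-0.023529i
d^4_{0,1}: k∈[1..4] ⇒ +0.870618 -0.317317 +0.019276 -0.000195 = +0.572381;  D = -0.564878-0.092373i
d^4_{1,1}: k∈[0..3] ⇒ +0.789869 -0.719716 +0.087439 -0.001771 = +0.155822;  D = +0.144486+0.058345i
d^4_{2,1}: k∈[0..2] ⇒ -0.825940 +0.250861 -0.010159 = -0.585238;  D = +0.481201+0.333091i
d^4_{3,1}: k∈[0..1] ⇒ +0.380838 -0.038557 = +0.342281;  D = +0.231711+0.251925i
d^4_{4,1}: single k=0 term ⇒ -0.088496;  D = +0.044120+0.076713i
Y_4^{m'}(θ=2.9749,φ=0.3331) and Σ D·Y over m':
  (-0.0040+0.0036i)·(+0.0001-0.0003i)  (+0.0326-0.0179i)·(-0.0030+0.0047i)  (-0.1462+0.0422i)·(+0.0420-0.0331i)  (+0.3943-0.0235i)·(-0.2785+0.0964i)  (-0.5649-0.0924i)·(+0.7326+0.0000i)  (+0.1445+0.0583i)·(+0.2785+0.0964i)  (+0.4812+0.3331i)·(+0.0420+0.0331i)  (+0.2317+0.2519i)·(+0.0030+0.0047i)  (+0.0441+0.0767i)·(+0.0001+0.0003i)
Y_4^1(R⁻¹ n̂) = -0.482816+0.045668i

Re=-0.4828 Im=0.0457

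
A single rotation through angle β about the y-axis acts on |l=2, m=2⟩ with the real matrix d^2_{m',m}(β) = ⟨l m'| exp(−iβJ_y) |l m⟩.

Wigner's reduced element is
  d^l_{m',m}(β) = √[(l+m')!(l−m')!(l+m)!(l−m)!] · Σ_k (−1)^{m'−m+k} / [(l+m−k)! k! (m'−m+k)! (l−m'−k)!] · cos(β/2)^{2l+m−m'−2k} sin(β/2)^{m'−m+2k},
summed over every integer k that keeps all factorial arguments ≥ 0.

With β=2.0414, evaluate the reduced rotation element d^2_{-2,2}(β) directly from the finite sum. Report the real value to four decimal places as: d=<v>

d=0.5281

d^2_{-2,2}(β=2.0414) via Wigner's sum:
c=cos(2.0414/2)=0.522769, s=sin(2.0414/2)=0.852474; N=√[1·24·24·1]=24.000000
k∈{4} keeps every argument non-negative
  k=4: (−1)^0·24.0000/(24)·0.5228^0·0.8525^4 = +0.528111
d^2_{-2,2}(2.0414) = +0.528111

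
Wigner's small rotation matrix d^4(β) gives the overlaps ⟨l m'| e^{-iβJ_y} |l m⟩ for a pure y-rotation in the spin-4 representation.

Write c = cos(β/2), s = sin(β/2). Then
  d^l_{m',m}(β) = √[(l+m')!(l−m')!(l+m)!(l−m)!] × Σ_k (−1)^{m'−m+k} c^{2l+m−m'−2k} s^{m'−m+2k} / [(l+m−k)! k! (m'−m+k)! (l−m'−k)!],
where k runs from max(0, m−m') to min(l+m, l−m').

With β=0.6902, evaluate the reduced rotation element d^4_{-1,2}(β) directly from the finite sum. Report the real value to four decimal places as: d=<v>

d=0.3277

d^4_{-1,2}(β=0.6902) via Wigner's sum:
With c≡cos(β/2)=0.941042 and s≡sin(β/2)=0.338291, N=[6·120·720·2]^{1/2}=1018.233765
k: max(0,(2)−(-1))=3 … min(4+(2),4−(-1))=5
  k=3: (−1)^0·1018.2338/(72)·0.9410^5·0.3383^3 = +0.404045
  k=4: (−1)^1·1018.2338/(48)·0.9410^3·0.3383^5 = -0.078322
  k=5: (−1)^2·1018.2338/(240)·0.9410^1·0.3383^7 = +0.002024
d^4_{-1,2}(0.6902) = +0.404045 -0.078322 +0.002024 = +0.327747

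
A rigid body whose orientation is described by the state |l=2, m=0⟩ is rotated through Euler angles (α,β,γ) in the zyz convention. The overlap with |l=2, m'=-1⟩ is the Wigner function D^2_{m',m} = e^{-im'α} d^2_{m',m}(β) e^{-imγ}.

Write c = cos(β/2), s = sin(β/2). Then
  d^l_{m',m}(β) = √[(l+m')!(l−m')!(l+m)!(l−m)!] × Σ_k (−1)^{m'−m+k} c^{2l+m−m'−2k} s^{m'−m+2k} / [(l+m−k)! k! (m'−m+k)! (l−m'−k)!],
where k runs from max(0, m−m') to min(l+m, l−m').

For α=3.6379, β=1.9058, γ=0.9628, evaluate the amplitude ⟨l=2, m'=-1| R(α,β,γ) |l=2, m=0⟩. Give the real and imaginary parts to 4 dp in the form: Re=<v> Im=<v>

Re=0.3344 Im=0.1811

D^2_{-1,0}(3.6379,1.9058,0.9628) = e^{-i·-1·3.6379}·d^2_{-1,0}(1.9058)·e^{-i·0·0.9628}. Compute d first:
With c≡cos(β/2)=0.579322 and s≡sin(β/2)=0.815099, N=[1·6·2·2]^{1/2}=4.898979
k∈{1,2} keeps every argument non-negative
  k=1: (−1)^0·4.8990/(2)·0.5793^3·0.8151^1 = +0.388191
  k=2: (−1)^1·4.8990/(2)·0.5793^1·0.8151^3 = -0.768469
d^2_{-1,0}(1.9058) = +0.388191 -0.768469 = -0.380278
D = (-0.879347-0.476182i)·(-0.380278)·(+1.000000+0.000000i) = +0.334396+0.181082i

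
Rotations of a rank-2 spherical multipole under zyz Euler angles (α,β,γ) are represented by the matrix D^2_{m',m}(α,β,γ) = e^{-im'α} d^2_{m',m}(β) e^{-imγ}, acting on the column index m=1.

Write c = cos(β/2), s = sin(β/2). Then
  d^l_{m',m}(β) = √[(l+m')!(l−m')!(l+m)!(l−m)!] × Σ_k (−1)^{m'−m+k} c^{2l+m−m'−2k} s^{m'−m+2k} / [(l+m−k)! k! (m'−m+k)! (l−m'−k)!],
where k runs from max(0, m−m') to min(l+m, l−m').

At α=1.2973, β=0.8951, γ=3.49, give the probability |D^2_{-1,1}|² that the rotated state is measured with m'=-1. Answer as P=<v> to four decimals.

P=0.1777

First d^2_{-1,1}(β=0.8951), then the phase factors e^{-i(-1)α} and e^{-i(1)γ}:
With c≡cos(β/2)=0.901510 and s≡sin(β/2)=0.432758, N=[1·6·6·1]^{1/2}=6.000000
k: max(0,(1)−(-1))=2 … min(2+(1),2−(-1))=3
  k=2: (−1)^0·6.0000/(2)·0.9015^2·0.4328^2 = +0.456618
  k=3: (−1)^1·6.0000/(6)·0.9015^0·0.4328^4 = -0.035074
d^2_{-1,1}(0.8951) = +0.456618 -0.035074 = +0.421544
|D^2_{-1,1}|² = |d^2_{-1,1}(β)|² = (+0.421544)² = 0.177700 (the z-rotation phases have unit modulus)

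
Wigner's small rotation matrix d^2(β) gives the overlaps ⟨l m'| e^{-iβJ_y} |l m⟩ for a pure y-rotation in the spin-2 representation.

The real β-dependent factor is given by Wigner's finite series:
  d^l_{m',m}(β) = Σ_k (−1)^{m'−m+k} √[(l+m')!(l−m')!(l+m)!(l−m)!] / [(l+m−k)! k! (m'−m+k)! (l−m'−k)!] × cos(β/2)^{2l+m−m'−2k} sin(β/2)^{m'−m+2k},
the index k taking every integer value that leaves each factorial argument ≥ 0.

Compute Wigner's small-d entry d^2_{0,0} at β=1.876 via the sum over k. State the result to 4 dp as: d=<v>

d=-0.3646

d^2_{0,0}(β=1.876) via Wigner's sum:
c=cos(1.876/2)=0.591402, s=sin(1.876/2)=0.806377; N=√[2·2·2·2]=4.000000
The bounds max(0,m−m')=0 and min(l+m,l−m')=2 give 3 terms
  k=0: (−1)^0·4.0000/(4)·0.5914^4·0.8064^0 = +0.122329
  k=1: (−1)^1·4.0000/(1)·0.5914^2·0.8064^2 = -0.909707
  k=2: (−1)^2·4.0000/(4)·0.5914^0·0.8064^4 = +0.422817
d^2_{0,0}(1.876) = +0.122329 -0.909707 +0.422817 = -0.364561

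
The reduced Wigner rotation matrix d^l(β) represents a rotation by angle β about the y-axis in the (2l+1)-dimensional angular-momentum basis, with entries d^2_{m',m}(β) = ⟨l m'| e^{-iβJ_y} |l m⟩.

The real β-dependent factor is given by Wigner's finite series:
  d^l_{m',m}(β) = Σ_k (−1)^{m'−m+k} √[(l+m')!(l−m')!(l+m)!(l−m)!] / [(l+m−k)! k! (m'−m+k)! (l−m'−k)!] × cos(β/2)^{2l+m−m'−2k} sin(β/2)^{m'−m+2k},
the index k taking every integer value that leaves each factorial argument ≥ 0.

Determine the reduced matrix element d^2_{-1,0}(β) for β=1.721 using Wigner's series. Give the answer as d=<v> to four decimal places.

d=-0.1812

d^2_{-1,0}(β=1.721) via Wigner's sum:
c=cos(1.721/2)=0.652058, s=sin(1.721/2)=0.758169; N=√[1·6·2·2]=4.898979
k: max(0,(0)−(-1))=1 … min(2+(0),2−(-1))=2
  k=1: (−1)^0·4.8990/(2)·0.6521^3·0.7582^1 = +0.514874
  k=2: (−1)^1·4.8990/(2)·0.6521^1·0.7582^3 = -0.696081
d^2_{-1,0}(1.721) = +0.514874 -0.696081 = -0.181207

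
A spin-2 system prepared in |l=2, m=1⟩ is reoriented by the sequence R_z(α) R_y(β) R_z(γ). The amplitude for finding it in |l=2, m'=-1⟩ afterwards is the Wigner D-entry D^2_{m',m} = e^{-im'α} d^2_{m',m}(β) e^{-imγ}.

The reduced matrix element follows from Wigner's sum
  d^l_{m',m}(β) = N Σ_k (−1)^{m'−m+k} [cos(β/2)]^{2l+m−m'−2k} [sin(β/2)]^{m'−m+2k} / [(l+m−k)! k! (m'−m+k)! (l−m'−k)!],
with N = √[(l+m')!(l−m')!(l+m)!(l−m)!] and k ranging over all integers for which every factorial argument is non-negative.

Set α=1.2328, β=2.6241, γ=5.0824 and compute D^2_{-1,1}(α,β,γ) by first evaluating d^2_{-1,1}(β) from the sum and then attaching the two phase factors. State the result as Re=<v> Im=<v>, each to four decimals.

First d^2_{-1,1}(β=2.6241), then the phase factors e^{-i(-1)α} and e^{-i(1)γ}:
Half-angle: c=0.255869, s=0.966712. N=√(1·6·6·1)=6.000000
Admissible k: 2..3 (factorial args all ≥0)
  k=2: (−1)^0·6.0000/(2)·0.2559^2·0.9667^2 = +0.183548
  k=3: (−1)^1·6.0000/(6)·0.2559^0·0.9667^4 = -0.873348
d^2_{-1,1}(2.6241) = +0.183548 -0.873348 = -0.689800
D = (+0.331597+0.943421i)·(-0.689800)·(+0.361626+0.932323i) = +0.524013-0.448592i

Re=0.5240 Im=-0.4486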